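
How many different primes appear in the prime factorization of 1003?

1003 = 17 · 59
1003 = 17 · 59, which has 2 distinct prime factors.

2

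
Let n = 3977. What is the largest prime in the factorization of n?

3977 = 41 · 97
97 is prime.
So 3977 = 41 · 97; the largest prime factor is 97.

97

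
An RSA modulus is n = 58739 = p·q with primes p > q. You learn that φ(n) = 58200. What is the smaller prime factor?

151

φ(n) = (p−1)(q−1) = n − (p+q) + 1, so p + q = 58739 − 58200 + 1 = 540.
p and q are the roots of t² − 540t + 58739 = 0.
Discriminant: 540² − 4·58739 = 291600 − 234956 = 56644; √56644 = 238.
q = (540 − 238)/2 = 151, p = (540 + 238)/2 = 389.
Check: 151 · 389 = 58739.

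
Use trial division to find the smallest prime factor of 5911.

5911 is odd.
Digit sum 16, not divisible by 3.
Ends in 1: not divisible by 5.
7: 5911 = 7·844 + 3
11: 5911 = 11·537 + 4
13: 5911 = 13·454 + 9
17: 5911 = 17·347 + 12
19: 5911 = 19·311 + 2
23: 5911 = 23·257

23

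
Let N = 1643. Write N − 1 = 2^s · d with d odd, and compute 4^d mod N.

1643 − 1 = 1642 = 2^1 · 821, so d = 821.
4^1 ≡ 4 (mod 1643)
4^2 ≡ 4^2 = 16 ≡ 16 (mod 1643)
4^4 ≡ 16^2 = 256 ≡ 256 (mod 1643)
4^8 ≡ 256^2 = 65536 ≡ 1459 (mod 1643)
4^16 ≡ 1459^2 = 2128681 ≡ 996 (mod 1643)
4^32 ≡ 996^2 = 992016 ≡ 1287 (mod 1643)
4^64 ≡ 1287^2 = 1656369 ≡ 225 (mod 1643)
4^128 ≡ 225^2 = 50625 ≡ 1335 (mod 1643)
4^256 ≡ 1335^2 = 1782225 ≡ 1213 (mod 1643)
4^512 ≡ 1213^2 = 1471369 ≡ 884 (mod 1643)
821 = 512 + 256 + 32 + 16 + 4 + 1 in binary powers of 2.
So 4^821 ≡ 884 · 1213 · 1287 · 996 · 256 · 4 ≡ 779 (mod 1643).
Squaring chain: 779; never reaches −1, so base 4 is a Miller–Rabin witness that 1643 is composite.

779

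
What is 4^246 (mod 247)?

235

4^1 ≡ 4 (mod 247)
4^2 ≡ 4^2 = 16 ≡ 16 (mod 247)
4^4 ≡ 16^2 = 256 ≡ 9 (mod 247)
4^8 ≡ 9^2 = 81 ≡ 81 (mod 247)
4^16 ≡ 81^2 = 6561 ≡ 139 (mod 247)
4^32 ≡ 139^2 = 19321 ≡ 55 (mod 247)
4^64 ≡ 55^2 = 3025 ≡ 61 (mod 247)
4^128 ≡ 61^2 = 3721 ≡ 16 (mod 247)
246 = 128 + 64 + 32 + 16 + 4 + 2 in binary powers of 2.
So 4^246 ≡ 16 · 61 · 55 · 139 · 9 · 16 ≡ 235 (mod 247).
Since 235 ≠ 1, base 4 is a Fermat witness: 247 is composite.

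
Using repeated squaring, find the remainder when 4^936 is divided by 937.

1

4^1 ≡ 4 (mod 937)
4^2 ≡ 4^2 = 16 ≡ 16 (mod 937)
4^4 ≡ 16^2 = 256 ≡ 256 (mod 937)
4^8 ≡ 256^2 = 65536 ≡ 883 (mod 937)
4^16 ≡ 883^2 = 779689 ≡ 105 (mod 937)
4^32 ≡ 105^2 = 11025 ≡ 718 (mod 937)
4^64 ≡ 718^2 = 515524 ≡ 174 (mod 937)
4^128 ≡ 174^2 = 30276 ≡ 292 (mod 937)
4^256 ≡ 292^2 = 85264 ≡ 934 (mod 937)
4^512 ≡ 934^2 = 872356 ≡ 9 (mod 937)
936 = 512 + 256 + 128 + 32 + 8 in binary powers of 2.
So 4^936 ≡ 9 · 934 · 292 · 718 · 883 ≡ 1 (mod 937).
Since the result is 1, base 4 gives no evidence that 937 is composite.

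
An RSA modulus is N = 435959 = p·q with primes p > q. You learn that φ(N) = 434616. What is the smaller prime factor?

547

φ(n) = (p−1)(q−1) = n − (p+q) + 1, so p + q = 435959 − 434616 + 1 = 1344.
p and q are the roots of t² − 1344t + 435959 = 0.
Discriminant: 1344² − 4·435959 = 1806336 − 1743836 = 62500; √62500 = 250.
q = (1344 − 250)/2 = 547, p = (1344 + 250)/2 = 797.
Check: 547 · 797 = 435959.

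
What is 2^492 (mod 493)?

373

2^1 ≡ 2 (mod 493)
2^2 ≡ 2^2 = 4 ≡ 4 (mod 493)
2^4 ≡ 4^2 = 16 ≡ 16 (mod 493)
2^8 ≡ 16^2 = 256 ≡ 256 (mod 493)
2^16 ≡ 256^2 = 65536 ≡ 460 (mod 493)
2^32 ≡ 460^2 = 211600 ≡ 103 (mod 493)
2^64 ≡ 103^2 = 10609 ≡ 256 (mod 493)
2^128 ≡ 256^2 = 65536 ≡ 460 (mod 493)
2^256 ≡ 460^2 = 211600 ≡ 103 (mod 493)
492 = 256 + 128 + 64 + 32 + 8 + 4 in binary powers of 2.
So 2^492 ≡ 103 · 460 · 256 · 103 · 256 · 16 ≡ 373 (mod 493).
Since 373 ≠ 1, base 2 is a Fermat witness: 493 is composite.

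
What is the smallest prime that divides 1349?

19

1349 is odd.
Digit sum 17, not divisible by 3.
Ends in 9: not divisible by 5.
7: 1349 = 7·192 + 5
11: 1349 = 11·122 + 7
13: 1349 = 13·103 + 10
17: 1349 = 17·79 + 6
19: 1349 = 19·71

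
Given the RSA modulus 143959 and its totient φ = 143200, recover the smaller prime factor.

φ(n) = (p−1)(q−1) = n − (p+q) + 1, so p + q = 143959 − 143200 + 1 = 760.
p and q are the roots of t² − 760t + 143959 = 0.
Discriminant: 760² − 4·143959 = 577600 − 575836 = 1764; √1764 = 42.
q = (760 − 42)/2 = 359, p = (760 + 42)/2 = 401.
Check: 359 · 401 = 143959.

359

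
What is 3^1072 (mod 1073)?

3^1 ≡ 3 (mod 1073)
3^2 ≡ 3^2 = 9 ≡ 9 (mod 1073)
3^4 ≡ 9^2 = 81 ≡ 81 (mod 1073)
3^8 ≡ 81^2 = 6561 ≡ 123 (mod 1073)
3^16 ≡ 123^2 = 15129 ≡ 107 (mod 1073)
3^32 ≡ 107^2 = 11449 ≡ 719 (mod 1073)
3^64 ≡ 719^2 = 516961 ≡ 848 (mod 1073)
3^128 ≡ 848^2 = 719104 ≡ 194 (mod 1073)
3^256 ≡ 194^2 = 37636 ≡ 81 (mod 1073)
3^512 ≡ 81^2 = 6561 ≡ 123 (mod 1073)
3^1024 ≡ 123^2 = 15129 ≡ 107 (mod 1073)
1072 = 1024 + 32 + 16 in binary powers of 2.
So 3^1072 ≡ 107 · 719 · 107 ≡ 848 (mod 1073).
Since 848 ≠ 1, base 3 is a Fermat witness: 1073 is composite.

848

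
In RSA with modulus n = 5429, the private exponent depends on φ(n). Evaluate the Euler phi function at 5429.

5280

Factor: 5429 = 61 · 89.
φ(5429) = (61−1) · (89−1) = 60 · 88 = 5280.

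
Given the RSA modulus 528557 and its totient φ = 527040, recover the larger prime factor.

977

φ(n) = (p−1)(q−1) = n − (p+q) + 1, so p + q = 528557 − 527040 + 1 = 1518.
p and q are the roots of t² − 1518t + 528557 = 0.
Discriminant: 1518² − 4·528557 = 2304324 − 2114228 = 190096; √190096 = 436.
q = (1518 − 436)/2 = 541, p = (1518 + 436)/2 = 977.
Check: 541 · 977 = 528557.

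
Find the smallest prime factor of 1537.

29

1537 is odd.
Digit sum 16, not divisible by 3.
Ends in 7: not divisible by 5.
7: 1537 = 7·219 + 4
11: 1537 = 11·139 + 8
13: 1537 = 13·118 + 3
17: 1537 = 17·90 + 7
19: 1537 = 19·80 + 17
23: 1537 = 23·66 + 19
29: 1537 = 29·53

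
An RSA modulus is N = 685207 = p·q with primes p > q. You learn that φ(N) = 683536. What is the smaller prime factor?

719

φ(n) = (p−1)(q−1) = n − (p+q) + 1, so p + q = 685207 − 683536 + 1 = 1672.
p and q are the roots of t² − 1672t + 685207 = 0.
Discriminant: 1672² − 4·685207 = 2795584 − 2740828 = 54756; √54756 = 234.
q = (1672 − 234)/2 = 719, p = (1672 + 234)/2 = 953.
Check: 719 · 953 = 685207.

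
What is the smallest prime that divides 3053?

43

3053 is odd.
Digit sum 11, not divisible by 3.
Ends in 3: not divisible by 5.
7: 3053 = 7·436 + 1
11: 3053 = 11·277 + 6
13: 3053 = 13·234 + 11
17: 3053 = 17·179 + 10
19: 3053 = 19·160 + 13
23: 3053 = 23·132 + 17
29: 3053 = 29·105 + 8
31: 3053 = 31·98 + 15
37: 3053 = 37·82 + 19
41: 3053 = 41·74 + 19
43: 3053 = 43·71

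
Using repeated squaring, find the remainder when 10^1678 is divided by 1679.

995

10^1 ≡ 10 (mod 1679)
10^2 ≡ 10^2 = 100 ≡ 100 (mod 1679)
10^4 ≡ 100^2 = 10000 ≡ 1605 (mod 1679)
10^8 ≡ 1605^2 = 2576025 ≡ 439 (mod 1679)
10^16 ≡ 439^2 = 192721 ≡ 1315 (mod 1679)
10^32 ≡ 1315^2 = 1729225 ≡ 1534 (mod 1679)
10^64 ≡ 1534^2 = 2353156 ≡ 877 (mod 1679)
10^128 ≡ 877^2 = 769129 ≡ 147 (mod 1679)
10^256 ≡ 147^2 = 21609 ≡ 1461 (mod 1679)
10^512 ≡ 1461^2 = 2134521 ≡ 512 (mod 1679)
10^1024 ≡ 512^2 = 262144 ≡ 220 (mod 1679)
1678 = 1024 + 512 + 128 + 8 + 4 + 2 in binary powers of 2.
So 10^1678 ≡ 220 · 512 · 147 · 439 · 1605 · 100 ≡ 995 (mod 1679).
Since 995 ≠ 1, base 10 is a Fermat witness: 1679 is composite.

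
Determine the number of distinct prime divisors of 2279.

2279 = 43 · 53
2279 = 43 · 53, which has 2 distinct prime factors.

2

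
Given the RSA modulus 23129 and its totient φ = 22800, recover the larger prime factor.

φ(n) = (p−1)(q−1) = n − (p+q) + 1, so p + q = 23129 − 22800 + 1 = 330.
p and q are the roots of t² − 330t + 23129 = 0.
Discriminant: 330² − 4·23129 = 108900 − 92516 = 16384; √16384 = 128.
q = (330 − 128)/2 = 101, p = (330 + 128)/2 = 229.
Check: 101 · 229 = 23129.

229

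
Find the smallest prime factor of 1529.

1529 is odd.
Digit sum 17, not divisible by 3.
Ends in 9: not divisible by 5.
7: 1529 = 7·218 + 3
11: 1529 = 11·139

11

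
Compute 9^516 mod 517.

9^1 ≡ 9 (mod 517)
9^2 ≡ 9^2 = 81 ≡ 81 (mod 517)
9^4 ≡ 81^2 = 6561 ≡ 357 (mod 517)
9^8 ≡ 357^2 = 127449 ≡ 267 (mod 517)
9^16 ≡ 267^2 = 71289 ≡ 460 (mod 517)
9^32 ≡ 460^2 = 211600 ≡ 147 (mod 517)
9^64 ≡ 147^2 = 21609 ≡ 412 (mod 517)
9^128 ≡ 412^2 = 169744 ≡ 168 (mod 517)
9^256 ≡ 168^2 = 28224 ≡ 306 (mod 517)
9^512 ≡ 306^2 = 93636 ≡ 59 (mod 517)
516 = 512 + 4 in binary powers of 2.
So 9^516 ≡ 59 · 357 ≡ 383 (mod 517).
Since 383 ≠ 1, base 9 is a Fermat witness: 517 is composite.

383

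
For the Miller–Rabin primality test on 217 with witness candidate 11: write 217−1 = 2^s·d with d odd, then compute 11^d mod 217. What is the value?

15

217 − 1 = 216 = 2^3 · 27, so d = 27.
11^1 ≡ 11 (mod 217)
11^2 ≡ 11^2 = 121 ≡ 121 (mod 217)
11^4 ≡ 121^2 = 14641 ≡ 102 (mod 217)
11^8 ≡ 102^2 = 10404 ≡ 205 (mod 217)
11^16 ≡ 205^2 = 42025 ≡ 144 (mod 217)
27 = 16 + 8 + 2 + 1 in binary powers of 2.
So 11^27 ≡ 144 · 205 · 121 · 11 ≡ 15 (mod 217).
Squaring chain: 15 → 8 → 64; never reaches −1, so base 11 is a Miller–Rabin witness that 217 is composite.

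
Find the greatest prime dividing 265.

53

265 = 5 · 53
53 is prime.
So 265 = 5 · 53; the largest prime factor is 53.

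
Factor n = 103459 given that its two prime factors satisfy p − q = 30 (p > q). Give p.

337

Since p = q + 30, we have 103459 = q(q + 30), so q² + 30q − 103459 = 0.
Discriminant: 30² + 4·103459 = 900 + 413836 = 414736; √414736 = 644.
q = (−30 + 644)/2 = 307, and p = q + 30 = 337.
Check: 307 · 337 = 103459.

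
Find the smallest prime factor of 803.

803 is odd.
Digit sum 11, not divisible by 3.
Ends in 3: not divisible by 5.
7: 803 = 7·114 + 5
11: 803 = 11·73

11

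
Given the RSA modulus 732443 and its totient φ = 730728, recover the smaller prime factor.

φ(n) = (p−1)(q−1) = n − (p+q) + 1, so p + q = 732443 − 730728 + 1 = 1716.
p and q are the roots of t² − 1716t + 732443 = 0.
Discriminant: 1716² − 4·732443 = 2944656 − 2929772 = 14884; √14884 = 122.
q = (1716 − 122)/2 = 797, p = (1716 + 122)/2 = 919.
Check: 797 · 919 = 732443.

797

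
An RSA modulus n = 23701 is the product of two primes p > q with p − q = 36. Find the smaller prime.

Since p = q + 36, we have 23701 = q(q + 36), so q² + 36q − 23701 = 0.
Discriminant: 36² + 4·23701 = 1296 + 94804 = 96100; √96100 = 310.
q = (−36 + 310)/2 = 137, and p = q + 36 = 173.
Check: 137 · 173 = 23701.

137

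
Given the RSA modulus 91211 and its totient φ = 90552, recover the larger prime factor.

463

φ(n) = (p−1)(q−1) = n − (p+q) + 1, so p + q = 91211 − 90552 + 1 = 660.
p and q are the roots of t² − 660t + 91211 = 0.
Discriminant: 660² − 4·91211 = 435600 − 364844 = 70756; √70756 = 266.
q = (660 − 266)/2 = 197, p = (660 + 266)/2 = 463.
Check: 197 · 463 = 91211.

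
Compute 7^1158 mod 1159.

723

7^1 ≡ 7 (mod 1159)
7^2 ≡ 7^2 = 49 ≡ 49 (mod 1159)
7^4 ≡ 49^2 = 2401 ≡ 83 (mod 1159)
7^8 ≡ 83^2 = 6889 ≡ 1094 (mod 1159)
7^16 ≡ 1094^2 = 1196836 ≡ 748 (mod 1159)
7^32 ≡ 748^2 = 559504 ≡ 866 (mod 1159)
7^64 ≡ 866^2 = 749956 ≡ 83 (mod 1159)
7^128 ≡ 83^2 = 6889 ≡ 1094 (mod 1159)
7^256 ≡ 1094^2 = 1196836 ≡ 748 (mod 1159)
7^512 ≡ 748^2 = 559504 ≡ 866 (mod 1159)
7^1024 ≡ 866^2 = 749956 ≡ 83 (mod 1159)
1158 = 1024 + 128 + 4 + 2 in binary powers of 2.
So 7^1158 ≡ 83 · 1094 · 83 · 49 ≡ 723 (mod 1159).
Since 723 ≠ 1, base 7 is a Fermat witness: 1159 is composite.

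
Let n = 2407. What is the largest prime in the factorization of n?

83

2407 = 29 · 83
83 is prime.
So 2407 = 29 · 83; the largest prime factor is 83.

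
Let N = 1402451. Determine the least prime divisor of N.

1402451 is odd.
Digit sum 17, not divisible by 3.
Ends in 1: not divisible by 5.
7: 1402451 = 7·200350 + 1
11: 1402451 = 11·127495 + 6
13: 1402451 = 13·107880 + 11
17: 1402451 = 17·82497 + 2
19: 1402451 = 19·73813 + 4
23: 1402451 = 23·60976 + 3
29: 1402451 = 29·48360 + 11
31: 1402451 = 31·45240 + 11
37: 1402451 = 37·37904 + 3
41: 1402451 = 41·34206 + 5
43: 1402451 = 43·32615 + 6
47: 1402451 = 47·29839 + 18
53: 1402451 = 53·26461 + 18
59: 1402451 = 59·23770 + 21
61: 1402451 = 61·22991

61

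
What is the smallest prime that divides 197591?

17

197591 is odd.
Digit sum 32, not divisible by 3.
Ends in 1: not divisible by 5.
7: 197591 = 7·28227 + 2
11: 197591 = 11·17962 + 9
13: 197591 = 13·15199 + 4
17: 197591 = 17·11623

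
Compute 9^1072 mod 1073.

9^1 ≡ 9 (mod 1073)
9^2 ≡ 9^2 = 81 ≡ 81 (mod 1073)
9^4 ≡ 81^2 = 6561 ≡ 123 (mod 1073)
9^8 ≡ 123^2 = 15129 ≡ 107 (mod 1073)
9^16 ≡ 107^2 = 11449 ≡ 719 (mod 1073)
9^32 ≡ 719^2 = 516961 ≡ 848 (mod 1073)
9^64 ≡ 848^2 = 719104 ≡ 194 (mod 1073)
9^128 ≡ 194^2 = 37636 ≡ 81 (mod 1073)
9^256 ≡ 81^2 = 6561 ≡ 123 (mod 1073)
9^512 ≡ 123^2 = 15129 ≡ 107 (mod 1073)
9^1024 ≡ 107^2 = 11449 ≡ 719 (mod 1073)
1072 = 1024 + 32 + 16 in binary powers of 2.
So 9^1072 ≡ 719 · 848 · 719 ≡ 194 (mod 1073).
Since 194 ≠ 1, base 9 is a Fermat witness: 1073 is composite.

194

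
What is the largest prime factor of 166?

83

166 = 2 · 83
83 is prime.
So 166 = 2 · 83; the largest prime factor is 83.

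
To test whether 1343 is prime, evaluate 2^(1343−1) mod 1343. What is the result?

2^1 ≡ 2 (mod 1343)
2^2 ≡ 2^2 = 4 ≡ 4 (mod 1343)
2^4 ≡ 4^2 = 16 ≡ 16 (mod 1343)
2^8 ≡ 16^2 = 256 ≡ 256 (mod 1343)
2^16 ≡ 256^2 = 65536 ≡ 1072 (mod 1343)
2^32 ≡ 1072^2 = 1149184 ≡ 919 (mod 1343)
2^64 ≡ 919^2 = 844561 ≡ 1157 (mod 1343)
2^128 ≡ 1157^2 = 1338649 ≡ 1021 (mod 1343)
2^256 ≡ 1021^2 = 1042441 ≡ 273 (mod 1343)
2^512 ≡ 273^2 = 74529 ≡ 664 (mod 1343)
2^1024 ≡ 664^2 = 440896 ≡ 392 (mod 1343)
1342 = 1024 + 256 + 32 + 16 + 8 + 4 + 2 in binary powers of 2.
So 2^1342 ≡ 392 · 273 · 919 · 1072 · 256 · 16 · 4 ≡ 914 (mod 1343).
Since 914 ≠ 1, base 2 is a Fermat witness: 1343 is composite.

914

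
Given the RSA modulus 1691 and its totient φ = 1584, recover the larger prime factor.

89

φ(n) = (p−1)(q−1) = n − (p+q) + 1, so p + q = 1691 − 1584 + 1 = 108.
p and q are the roots of t² − 108t + 1691 = 0.
Discriminant: 108² − 4·1691 = 11664 − 6764 = 4900; √4900 = 70.
q = (108 − 70)/2 = 19, p = (108 + 70)/2 = 89.
Check: 19 · 89 = 1691.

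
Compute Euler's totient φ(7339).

Factor: 7339 = 41 · 179.
φ(7339) = (41−1) · (179−1) = 40 · 178 = 7120.

7120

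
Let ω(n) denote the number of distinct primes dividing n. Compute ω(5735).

5735 = 5 · 1147
1147 = 31 · 37
5735 = 5 · 31 · 37, which has 3 distinct prime factors.

3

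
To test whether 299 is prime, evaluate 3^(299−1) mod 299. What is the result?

3

3^1 ≡ 3 (mod 299)
3^2 ≡ 3^2 = 9 ≡ 9 (mod 299)
3^4 ≡ 9^2 = 81 ≡ 81 (mod 299)
3^8 ≡ 81^2 = 6561 ≡ 282 (mod 299)
3^16 ≡ 282^2 = 79524 ≡ 289 (mod 299)
3^32 ≡ 289^2 = 83521 ≡ 100 (mod 299)
3^64 ≡ 100^2 = 10000 ≡ 133 (mod 299)
3^128 ≡ 133^2 = 17689 ≡ 48 (mod 299)
3^256 ≡ 48^2 = 2304 ≡ 211 (mod 299)
298 = 256 + 32 + 8 + 2 in binary powers of 2.
So 3^298 ≡ 211 · 100 · 282 · 9 ≡ 3 (mod 299).
Since 3 ≠ 1, base 3 is a Fermat witness: 299 is composite.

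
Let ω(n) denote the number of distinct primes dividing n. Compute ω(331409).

331409 = 13^2 · 1961
1961 = 37 · 53
331409 = 13^2 · 37 · 53, which has 3 distinct prime factors.

3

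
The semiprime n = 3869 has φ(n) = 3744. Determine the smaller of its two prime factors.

φ(n) = (p−1)(q−1) = n − (p+q) + 1, so p + q = 3869 − 3744 + 1 = 126.
p and q are the roots of t² − 126t + 3869 = 0.
Discriminant: 126² − 4·3869 = 15876 − 15476 = 400; √400 = 20.
q = (126 − 20)/2 = 53, p = (126 + 20)/2 = 73.
Check: 53 · 73 = 3869.

53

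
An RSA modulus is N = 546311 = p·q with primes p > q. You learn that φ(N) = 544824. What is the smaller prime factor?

659

φ(n) = (p−1)(q−1) = n − (p+q) + 1, so p + q = 546311 − 544824 + 1 = 1488.
p and q are the roots of t² − 1488t + 546311 = 0.
Discriminant: 1488² − 4·546311 = 2214144 − 2185244 = 28900; √28900 = 170.
q = (1488 − 170)/2 = 659, p = (1488 + 170)/2 = 829.
Check: 659 · 829 = 546311.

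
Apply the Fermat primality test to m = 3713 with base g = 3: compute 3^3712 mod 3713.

1447

3^1 ≡ 3 (mod 3713)
3^2 ≡ 3^2 = 9 ≡ 9 (mod 3713)
3^4 ≡ 9^2 = 81 ≡ 81 (mod 3713)
3^8 ≡ 81^2 = 6561 ≡ 2848 (mod 3713)
3^16 ≡ 2848^2 = 8111104 ≡ 1912 (mod 3713)
3^32 ≡ 1912^2 = 3655744 ≡ 2152 (mod 3713)
3^64 ≡ 2152^2 = 4631104 ≡ 993 (mod 3713)
3^128 ≡ 993^2 = 986049 ≡ 2104 (mod 3713)
3^256 ≡ 2104^2 = 4426816 ≡ 920 (mod 3713)
3^512 ≡ 920^2 = 846400 ≡ 3549 (mod 3713)
3^1024 ≡ 3549^2 = 12595401 ≡ 905 (mod 3713)
3^2048 ≡ 905^2 = 819025 ≡ 2165 (mod 3713)
3712 = 2048 + 1024 + 512 + 128 in binary powers of 2.
So 3^3712 ≡ 2165 · 905 · 3549 · 2104 ≡ 1447 (mod 3713).
Since 1447 ≠ 1, base 3 is a Fermat witness: 3713 is composite.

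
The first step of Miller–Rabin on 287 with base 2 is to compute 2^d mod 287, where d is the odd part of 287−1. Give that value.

287 − 1 = 286 = 2^1 · 143, so d = 143.
2^1 ≡ 2 (mod 287)
2^2 ≡ 2^2 = 4 ≡ 4 (mod 287)
2^4 ≡ 4^2 = 16 ≡ 16 (mod 287)
2^8 ≡ 16^2 = 256 ≡ 256 (mod 287)
2^16 ≡ 256^2 = 65536 ≡ 100 (mod 287)
2^32 ≡ 100^2 = 10000 ≡ 242 (mod 287)
2^64 ≡ 242^2 = 58564 ≡ 16 (mod 287)
2^128 ≡ 16^2 = 256 ≡ 256 (mod 287)
143 = 128 + 8 + 4 + 2 + 1 in binary powers of 2.
So 2^143 ≡ 256 · 256 · 16 · 4 · 2 ≡ 172 (mod 287).
Squaring chain: 172; never reaches −1, so base 2 is a Miller–Rabin witness that 287 is composite.

172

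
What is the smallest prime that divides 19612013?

19612013 is odd.
Digit sum 23, not divisible by 3.
Ends in 3: not divisible by 5.
7: 19612013 = 7·2801716 + 1
11: 19612013 = 11·1782910 + 3
13: 19612013 = 13·1508616 + 5
17: 19612013 = 17·1153647 + 14
19: 19612013 = 19·1032211 + 4
23: 19612013 = 23·852696 + 5
29: 19612013 = 29·676276 + 9
31: 19612013 = 31·632645 + 18
37: 19612013 = 37·530054 + 15
41: 19612013 = 41·478341 + 32
43: 19612013 = 43·456093 + 14
47: 19612013 = 47·417276 + 41
53: 19612013 = 53·370037 + 52
59: 19612013 = 59·332407

59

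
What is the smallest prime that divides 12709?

12709 is odd.
Digit sum 19, not divisible by 3.
Ends in 9: not divisible by 5.
7: 12709 = 7·1815 + 4
11: 12709 = 11·1155 + 4
13: 12709 = 13·977 + 8
17: 12709 = 17·747 + 10
19: 12709 = 19·668 + 17
23: 12709 = 23·552 + 13
29: 12709 = 29·438 + 7
31: 12709 = 31·409 + 30
37: 12709 = 37·343 + 18
41: 12709 = 41·309 + 40
43: 12709 = 43·295 + 24
47: 12709 = 47·270 + 19
53: 12709 = 53·239 + 42
59: 12709 = 59·215 + 24
61: 12709 = 61·208 + 21
67: 12709 = 67·189 + 46
71: 12709 = 71·179

71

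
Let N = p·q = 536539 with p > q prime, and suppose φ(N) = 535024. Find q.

φ(n) = (p−1)(q−1) = n − (p+q) + 1, so p + q = 536539 − 535024 + 1 = 1516.
p and q are the roots of t² − 1516t + 536539 = 0.
Discriminant: 1516² − 4·536539 = 2298256 − 2146156 = 152100; √152100 = 390.
q = (1516 − 390)/2 = 563, p = (1516 + 390)/2 = 953.
Check: 563 · 953 = 536539.

563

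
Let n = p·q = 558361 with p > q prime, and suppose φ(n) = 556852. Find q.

φ(n) = (p−1)(q−1) = n − (p+q) + 1, so p + q = 558361 − 556852 + 1 = 1510.
p and q are the roots of t² − 1510t + 558361 = 0.
Discriminant: 1510² − 4·558361 = 2280100 − 2233444 = 46656; √46656 = 216.
q = (1510 − 216)/2 = 647, p = (1510 + 216)/2 = 863.
Check: 647 · 863 = 558361.

647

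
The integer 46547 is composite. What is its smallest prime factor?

46547 is odd.
Digit sum 26, not divisible by 3.
Ends in 7: not divisible by 5.
7: 46547 = 7·6649 + 4
11: 46547 = 11·4231 + 6
13: 46547 = 13·3580 + 7
17: 46547 = 17·2738 + 1
19: 46547 = 19·2449 + 16
23: 46547 = 23·2023 + 18
29: 46547 = 29·1605 + 2
31: 46547 = 31·1501 + 16
37: 46547 = 37·1258 + 1
41: 46547 = 41·1135 + 12
43: 46547 = 43·1082 + 21
47: 46547 = 47·990 + 17
53: 46547 = 53·878 + 13
59: 46547 = 59·788 + 55
61: 46547 = 61·763 + 4
67: 46547 = 67·694 + 49
71: 46547 = 71·655 + 42
73: 46547 = 73·637 + 46
79: 46547 = 79·589 + 16
83: 46547 = 83·560 + 67
89: 46547 = 89·523

89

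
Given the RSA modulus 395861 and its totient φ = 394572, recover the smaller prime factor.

503

φ(n) = (p−1)(q−1) = n − (p+q) + 1, so p + q = 395861 − 394572 + 1 = 1290.
p and q are the roots of t² − 1290t + 395861 = 0.
Discriminant: 1290² − 4·395861 = 1664100 − 1583444 = 80656; √80656 = 284.
q = (1290 − 284)/2 = 503, p = (1290 + 284)/2 = 787.
Check: 503 · 787 = 395861.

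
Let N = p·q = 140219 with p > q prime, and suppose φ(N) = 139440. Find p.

φ(n) = (p−1)(q−1) = n − (p+q) + 1, so p + q = 140219 − 139440 + 1 = 780.
p and q are the roots of t² − 780t + 140219 = 0.
Discriminant: 780² − 4·140219 = 608400 − 560876 = 47524; √47524 = 218.
q = (780 − 218)/2 = 281, p = (780 + 218)/2 = 499.
Check: 281 · 499 = 140219.

499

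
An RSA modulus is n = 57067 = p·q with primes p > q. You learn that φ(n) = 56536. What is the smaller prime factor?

149

φ(n) = (p−1)(q−1) = n − (p+q) + 1, so p + q = 57067 − 56536 + 1 = 532.
p and q are the roots of t² − 532t + 57067 = 0.
Discriminant: 532² − 4·57067 = 283024 − 228268 = 54756; √54756 = 234.
q = (532 − 234)/2 = 149, p = (532 + 234)/2 = 383.
Check: 149 · 383 = 57067.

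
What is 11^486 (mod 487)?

11^1 ≡ 11 (mod 487)
11^2 ≡ 11^2 = 121 ≡ 121 (mod 487)
11^4 ≡ 121^2 = 14641 ≡ 31 (mod 487)
11^8 ≡ 31^2 = 961 ≡ 474 (mod 487)
11^16 ≡ 474^2 = 224676 ≡ 169 (mod 487)
11^32 ≡ 169^2 = 28561 ≡ 315 (mod 487)
11^64 ≡ 315^2 = 99225 ≡ 364 (mod 487)
11^128 ≡ 364^2 = 132496 ≡ 32 (mod 487)
11^256 ≡ 32^2 = 1024 ≡ 50 (mod 487)
486 = 256 + 128 + 64 + 32 + 4 + 2 in binary powers of 2.
So 11^486 ≡ 50 · 32 · 364 · 315 · 31 · 121 ≡ 1 (mod 487).
Since the result is 1, base 11 gives no evidence that 487 is composite.

1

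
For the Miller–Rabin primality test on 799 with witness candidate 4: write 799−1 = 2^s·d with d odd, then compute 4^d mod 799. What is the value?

676

799 − 1 = 798 = 2^1 · 399, so d = 399.
4^1 ≡ 4 (mod 799)
4^2 ≡ 4^2 = 16 ≡ 16 (mod 799)
4^4 ≡ 16^2 = 256 ≡ 256 (mod 799)
4^8 ≡ 256^2 = 65536 ≡ 18 (mod 799)
4^16 ≡ 18^2 = 324 ≡ 324 (mod 799)
4^32 ≡ 324^2 = 104976 ≡ 307 (mod 799)
4^64 ≡ 307^2 = 94249 ≡ 766 (mod 799)
4^128 ≡ 766^2 = 586756 ≡ 290 (mod 799)
4^256 ≡ 290^2 = 84100 ≡ 205 (mod 799)
399 = 256 + 128 + 8 + 4 + 2 + 1 in binary powers of 2.
So 4^399 ≡ 205 · 290 · 18 · 256 · 16 · 4 ≡ 676 (mod 799).
Squaring chain: 676; never reaches −1, so base 4 is a Miller–Rabin witness that 799 is composite.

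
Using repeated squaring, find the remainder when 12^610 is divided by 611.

118

12^1 ≡ 12 (mod 611)
12^2 ≡ 12^2 = 144 ≡ 144 (mod 611)
12^4 ≡ 144^2 = 20736 ≡ 573 (mod 611)
12^8 ≡ 573^2 = 328329 ≡ 222 (mod 611)
12^16 ≡ 222^2 = 49284 ≡ 404 (mod 611)
12^32 ≡ 404^2 = 163216 ≡ 79 (mod 611)
12^64 ≡ 79^2 = 6241 ≡ 131 (mod 611)
12^128 ≡ 131^2 = 17161 ≡ 53 (mod 611)
12^256 ≡ 53^2 = 2809 ≡ 365 (mod 611)
12^512 ≡ 365^2 = 133225 ≡ 27 (mod 611)
610 = 512 + 64 + 32 + 2 in binary powers of 2.
So 12^610 ≡ 27 · 131 · 79 · 144 ≡ 118 (mod 611).
Since 118 ≠ 1, base 12 is a Fermat witness: 611 is composite.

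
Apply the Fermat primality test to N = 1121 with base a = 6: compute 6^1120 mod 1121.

517

6^1 ≡ 6 (mod 1121)
6^2 ≡ 6^2 = 36 ≡ 36 (mod 1121)
6^4 ≡ 36^2 = 1296 ≡ 175 (mod 1121)
6^8 ≡ 175^2 = 30625 ≡ 358 (mod 1121)
6^16 ≡ 358^2 = 128164 ≡ 370 (mod 1121)
6^32 ≡ 370^2 = 136900 ≡ 138 (mod 1121)
6^64 ≡ 138^2 = 19044 ≡ 1108 (mod 1121)
6^128 ≡ 1108^2 = 1227664 ≡ 169 (mod 1121)
6^256 ≡ 169^2 = 28561 ≡ 536 (mod 1121)
6^512 ≡ 536^2 = 287296 ≡ 320 (mod 1121)
6^1024 ≡ 320^2 = 102400 ≡ 389 (mod 1121)
1120 = 1024 + 64 + 32 in binary powers of 2.
So 6^1120 ≡ 389 · 1108 · 138 ≡ 517 (mod 1121).
Since 517 ≠ 1, base 6 is a Fermat witness: 1121 is composite.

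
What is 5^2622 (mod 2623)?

5^1 ≡ 5 (mod 2623)
5^2 ≡ 5^2 = 25 ≡ 25 (mod 2623)
5^4 ≡ 25^2 = 625 ≡ 625 (mod 2623)
5^8 ≡ 625^2 = 390625 ≡ 2421 (mod 2623)
5^16 ≡ 2421^2 = 5861241 ≡ 1459 (mod 2623)
5^32 ≡ 1459^2 = 2128681 ≡ 1428 (mod 2623)
5^64 ≡ 1428^2 = 2039184 ≡ 1113 (mod 2623)
5^128 ≡ 1113^2 = 1238769 ≡ 713 (mod 2623)
5^256 ≡ 713^2 = 508369 ≡ 2130 (mod 2623)
5^512 ≡ 2130^2 = 4536900 ≡ 1733 (mod 2623)
5^1024 ≡ 1733^2 = 3003289 ≡ 2577 (mod 2623)
5^2048 ≡ 2577^2 = 6640929 ≡ 2116 (mod 2623)
2622 = 2048 + 512 + 32 + 16 + 8 + 4 + 2 in binary powers of 2.
So 5^2622 ≡ 2116 · 1733 · 1428 · 1459 · 2421 · 625 · 25 ≡ 1301 (mod 2623).
Since 1301 ≠ 1, base 5 is a Fermat witness: 2623 is composite.

1301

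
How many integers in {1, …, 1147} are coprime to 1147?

Factor: 1147 = 31 · 37.
φ(1147) = (31−1) · (37−1) = 30 · 36 = 1080.

1080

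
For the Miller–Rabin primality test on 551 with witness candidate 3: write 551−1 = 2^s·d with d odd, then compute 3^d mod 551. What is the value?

551 − 1 = 550 = 2^1 · 275, so d = 275.
3^1 ≡ 3 (mod 551)
3^2 ≡ 3^2 = 9 ≡ 9 (mod 551)
3^4 ≡ 9^2 = 81 ≡ 81 (mod 551)
3^8 ≡ 81^2 = 6561 ≡ 500 (mod 551)
3^16 ≡ 500^2 = 250000 ≡ 397 (mod 551)
3^32 ≡ 397^2 = 157609 ≡ 23 (mod 551)
3^64 ≡ 23^2 = 529 ≡ 529 (mod 551)
3^128 ≡ 529^2 = 279841 ≡ 484 (mod 551)
3^256 ≡ 484^2 = 234256 ≡ 81 (mod 551)
275 = 256 + 16 + 2 + 1 in binary powers of 2.
So 3^275 ≡ 81 · 397 · 9 · 3 ≡ 414 (mod 551).
Squaring chain: 414; never reaches −1, so base 3 is a Miller–Rabin witness that 551 is composite.

414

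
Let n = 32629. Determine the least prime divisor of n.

67

32629 is odd.
Digit sum 22, not divisible by 3.
Ends in 9: not divisible by 5.
7: 32629 = 7·4661 + 2
11: 32629 = 11·2966 + 3
13: 32629 = 13·2509 + 12
17: 32629 = 17·1919 + 6
19: 32629 = 19·1717 + 6
23: 32629 = 23·1418 + 15
29: 32629 = 29·1125 + 4
31: 32629 = 31·1052 + 17
37: 32629 = 37·881 + 32
41: 32629 = 41·795 + 34
43: 32629 = 43·758 + 35
47: 32629 = 47·694 + 11
53: 32629 = 53·615 + 34
59: 32629 = 59·553 + 2
61: 32629 = 61·534 + 55
67: 32629 = 67·487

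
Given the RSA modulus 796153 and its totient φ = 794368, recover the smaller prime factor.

φ(n) = (p−1)(q−1) = n − (p+q) + 1, so p + q = 796153 − 794368 + 1 = 1786.
p and q are the roots of t² − 1786t + 796153 = 0.
Discriminant: 1786² − 4·796153 = 3189796 − 3184612 = 5184; √5184 = 72.
q = (1786 − 72)/2 = 857, p = (1786 + 72)/2 = 929.
Check: 857 · 929 = 796153.

857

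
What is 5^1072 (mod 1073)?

488

5^1 ≡ 5 (mod 1073)
5^2 ≡ 5^2 = 25 ≡ 25 (mod 1073)
5^4 ≡ 25^2 = 625 ≡ 625 (mod 1073)
5^8 ≡ 625^2 = 390625 ≡ 53 (mod 1073)
5^16 ≡ 53^2 = 2809 ≡ 663 (mod 1073)
5^32 ≡ 663^2 = 439569 ≡ 712 (mod 1073)
5^64 ≡ 712^2 = 506944 ≡ 488 (mod 1073)
5^128 ≡ 488^2 = 238144 ≡ 1011 (mod 1073)
5^256 ≡ 1011^2 = 1022121 ≡ 625 (mod 1073)
5^512 ≡ 625^2 = 390625 ≡ 53 (mod 1073)
5^1024 ≡ 53^2 = 2809 ≡ 663 (mod 1073)
1072 = 1024 + 32 + 16 in binary powers of 2.
So 5^1072 ≡ 663 · 712 · 663 ≡ 488 (mod 1073).
Since 488 ≠ 1, base 5 is a Fermat witness: 1073 is composite.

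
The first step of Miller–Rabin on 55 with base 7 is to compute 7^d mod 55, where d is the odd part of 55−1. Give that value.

55 − 1 = 54 = 2^1 · 27, so d = 27.
7^1 ≡ 7 (mod 55)
7^2 ≡ 7^2 = 49 ≡ 49 (mod 55)
7^4 ≡ 49^2 = 2401 ≡ 36 (mod 55)
7^8 ≡ 36^2 = 1296 ≡ 31 (mod 55)
7^16 ≡ 31^2 = 961 ≡ 26 (mod 55)
27 = 16 + 8 + 2 + 1 in binary powers of 2.
So 7^27 ≡ 26 · 31 · 49 · 7 ≡ 28 (mod 55).
Squaring chain: 28; never reaches −1, so base 7 is a Miller–Rabin witness that 55 is composite.

28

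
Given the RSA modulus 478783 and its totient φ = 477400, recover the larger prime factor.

φ(n) = (p−1)(q−1) = n − (p+q) + 1, so p + q = 478783 − 477400 + 1 = 1384.
p and q are the roots of t² − 1384t + 478783 = 0.
Discriminant: 1384² − 4·478783 = 1915456 − 1915132 = 324; √324 = 18.
q = (1384 − 18)/2 = 683, p = (1384 + 18)/2 = 701.
Check: 683 · 701 = 478783.

701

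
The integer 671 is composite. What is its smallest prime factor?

11

671 is odd.
Digit sum 14, not divisible by 3.
Ends in 1: not divisible by 5.
7: 671 = 7·95 + 6
11: 671 = 11·61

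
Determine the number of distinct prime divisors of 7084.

4

7084 = 2^2 · 1771
1771 = 7 · 253
253 = 11 · 23
7084 = 2^2 · 7 · 11 · 23, which has 4 distinct prime factors.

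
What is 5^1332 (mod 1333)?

5^1 ≡ 5 (mod 1333)
5^2 ≡ 5^2 = 25 ≡ 25 (mod 1333)
5^4 ≡ 25^2 = 625 ≡ 625 (mod 1333)
5^8 ≡ 625^2 = 390625 ≡ 56 (mod 1333)
5^16 ≡ 56^2 = 3136 ≡ 470 (mod 1333)
5^32 ≡ 470^2 = 220900 ≡ 955 (mod 1333)
5^64 ≡ 955^2 = 912025 ≡ 253 (mod 1333)
5^128 ≡ 253^2 = 64009 ≡ 25 (mod 1333)
5^256 ≡ 25^2 = 625 ≡ 625 (mod 1333)
5^512 ≡ 625^2 = 390625 ≡ 56 (mod 1333)
5^1024 ≡ 56^2 = 3136 ≡ 470 (mod 1333)
1332 = 1024 + 256 + 32 + 16 + 4 in binary powers of 2.
So 5^1332 ≡ 470 · 625 · 955 · 470 · 625 ≡ 838 (mod 1333).
Since 838 ≠ 1, base 5 is a Fermat witness: 1333 is composite.

838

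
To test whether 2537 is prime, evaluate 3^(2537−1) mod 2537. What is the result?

969

3^1 ≡ 3 (mod 2537)
3^2 ≡ 3^2 = 9 ≡ 9 (mod 2537)
3^4 ≡ 9^2 = 81 ≡ 81 (mod 2537)
3^8 ≡ 81^2 = 6561 ≡ 1487 (mod 2537)
3^16 ≡ 1487^2 = 2211169 ≡ 1442 (mod 2537)
3^32 ≡ 1442^2 = 2079364 ≡ 1561 (mod 2537)
3^64 ≡ 1561^2 = 2436721 ≡ 1201 (mod 2537)
3^128 ≡ 1201^2 = 1442401 ≡ 1385 (mod 2537)
3^256 ≡ 1385^2 = 1918225 ≡ 253 (mod 2537)
3^512 ≡ 253^2 = 64009 ≡ 584 (mod 2537)
3^1024 ≡ 584^2 = 341056 ≡ 1098 (mod 2537)
3^2048 ≡ 1098^2 = 1205604 ≡ 529 (mod 2537)
2536 = 2048 + 256 + 128 + 64 + 32 + 8 in binary powers of 2.
So 3^2536 ≡ 529 · 253 · 1385 · 1201 · 1561 · 1487 ≡ 969 (mod 2537).
Since 969 ≠ 1, base 3 is a Fermat witness: 2537 is composite.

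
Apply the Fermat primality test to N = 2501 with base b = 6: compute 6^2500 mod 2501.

6^1 ≡ 6 (mod 2501)
6^2 ≡ 6^2 = 36 ≡ 36 (mod 2501)
6^4 ≡ 36^2 = 1296 ≡ 1296 (mod 2501)
6^8 ≡ 1296^2 = 1679616 ≡ 1445 (mod 2501)
6^16 ≡ 1445^2 = 2088025 ≡ 2191 (mod 2501)
6^32 ≡ 2191^2 = 4800481 ≡ 1062 (mod 2501)
6^64 ≡ 1062^2 = 1127844 ≡ 2394 (mod 2501)
6^128 ≡ 2394^2 = 5731236 ≡ 1445 (mod 2501)
6^256 ≡ 1445^2 = 2088025 ≡ 2191 (mod 2501)
6^512 ≡ 2191^2 = 4800481 ≡ 1062 (mod 2501)
6^1024 ≡ 1062^2 = 1127844 ≡ 2394 (mod 2501)
6^2048 ≡ 2394^2 = 5731236 ≡ 1445 (mod 2501)
2500 = 2048 + 256 + 128 + 64 + 4 in binary powers of 2.
So 6^2500 ≡ 1445 · 2191 · 1445 · 2394 · 1296 ≡ 1721 (mod 2501).
Since 1721 ≠ 1, base 6 is a Fermat witness: 2501 is composite.

1721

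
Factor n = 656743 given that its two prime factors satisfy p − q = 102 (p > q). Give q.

761

Since p = q + 102, we have 656743 = q(q + 102), so q² + 102q − 656743 = 0.
Discriminant: 102² + 4·656743 = 10404 + 2626972 = 2637376; √2637376 = 1624.
q = (−102 + 1624)/2 = 761, and p = q + 102 = 863.
Check: 761 · 863 = 656743.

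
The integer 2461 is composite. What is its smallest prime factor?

23

2461 is odd.
Digit sum 13, not divisible by 3.
Ends in 1: not divisible by 5.
7: 2461 = 7·351 + 4
11: 2461 = 11·223 + 8
13: 2461 = 13·189 + 4
17: 2461 = 17·144 + 13
19: 2461 = 19·129 + 10
23: 2461 = 23·107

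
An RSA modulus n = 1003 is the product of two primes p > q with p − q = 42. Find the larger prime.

Since p = q + 42, we have 1003 = q(q + 42), so q² + 42q − 1003 = 0.
Discriminant: 42² + 4·1003 = 1764 + 4012 = 5776; √5776 = 76.
q = (−42 + 76)/2 = 17, and p = q + 42 = 59.
Check: 17 · 59 = 1003.

59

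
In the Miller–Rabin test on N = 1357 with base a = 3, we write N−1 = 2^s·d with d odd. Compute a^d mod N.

41

1357 − 1 = 1356 = 2^2 · 339, so d = 339.
3^1 ≡ 3 (mod 1357)
3^2 ≡ 3^2 = 9 ≡ 9 (mod 1357)
3^4 ≡ 9^2 = 81 ≡ 81 (mod 1357)
3^8 ≡ 81^2 = 6561 ≡ 1133 (mod 1357)
3^16 ≡ 1133^2 = 1283689 ≡ 1324 (mod 1357)
3^32 ≡ 1324^2 = 1752976 ≡ 1089 (mod 1357)
3^64 ≡ 1089^2 = 1185921 ≡ 1260 (mod 1357)
3^128 ≡ 1260^2 = 1587600 ≡ 1267 (mod 1357)
3^256 ≡ 1267^2 = 1605289 ≡ 1315 (mod 1357)
339 = 256 + 64 + 16 + 2 + 1 in binary powers of 2.
So 3^339 ≡ 1315 · 1260 · 1324 · 9 · 3 ≡ 41 (mod 1357).
Squaring chain: 41 → 324; never reaches −1, so base 3 is a Miller–Rabin witness that 1357 is composite.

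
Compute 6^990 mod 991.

6^1 ≡ 6 (mod 991)
6^2 ≡ 6^2 = 36 ≡ 36 (mod 991)
6^4 ≡ 36^2 = 1296 ≡ 305 (mod 991)
6^8 ≡ 305^2 = 93025 ≡ 862 (mod 991)
6^16 ≡ 862^2 = 743044 ≡ 785 (mod 991)
6^32 ≡ 785^2 = 616225 ≡ 814 (mod 991)
6^64 ≡ 814^2 = 662596 ≡ 608 (mod 991)
6^128 ≡ 608^2 = 369664 ≡ 21 (mod 991)
6^256 ≡ 21^2 = 441 ≡ 441 (mod 991)
6^512 ≡ 441^2 = 194481 ≡ 245 (mod 991)
990 = 512 + 256 + 128 + 64 + 16 + 8 + 4 + 2 in binary powers of 2.
So 6^990 ≡ 245 · 441 · 21 · 608 · 785 · 862 · 305 · 36 ≡ 1 (mod 991).
Since the result is 1, base 6 gives no evidence that 991 is composite.

1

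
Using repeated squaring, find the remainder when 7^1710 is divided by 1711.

194

7^1 ≡ 7 (mod 1711)
7^2 ≡ 7^2 = 49 ≡ 49 (mod 1711)
7^4 ≡ 49^2 = 2401 ≡ 690 (mod 1711)
7^8 ≡ 690^2 = 476100 ≡ 442 (mod 1711)
7^16 ≡ 442^2 = 195364 ≡ 310 (mod 1711)
7^32 ≡ 310^2 = 96100 ≡ 284 (mod 1711)
7^64 ≡ 284^2 = 80656 ≡ 239 (mod 1711)
7^128 ≡ 239^2 = 57121 ≡ 658 (mod 1711)
7^256 ≡ 658^2 = 432964 ≡ 81 (mod 1711)
7^512 ≡ 81^2 = 6561 ≡ 1428 (mod 1711)
7^1024 ≡ 1428^2 = 2039184 ≡ 1383 (mod 1711)
1710 = 1024 + 512 + 128 + 32 + 8 + 4 + 2 in binary powers of 2.
So 7^1710 ≡ 1383 · 1428 · 658 · 284 · 442 · 690 · 49 ≡ 194 (mod 1711).
Since 194 ≠ 1, base 7 is a Fermat witness: 1711 is composite.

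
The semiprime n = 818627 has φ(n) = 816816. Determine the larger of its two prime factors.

φ(n) = (p−1)(q−1) = n − (p+q) + 1, so p + q = 818627 − 816816 + 1 = 1812.
p and q are the roots of t² − 1812t + 818627 = 0.
Discriminant: 1812² − 4·818627 = 3283344 − 3274508 = 8836; √8836 = 94.
q = (1812 − 94)/2 = 859, p = (1812 + 94)/2 = 953.
Check: 859 · 953 = 818627.

953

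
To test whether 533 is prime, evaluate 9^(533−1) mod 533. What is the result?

9^1 ≡ 9 (mod 533)
9^2 ≡ 9^2 = 81 ≡ 81 (mod 533)
9^4 ≡ 81^2 = 6561 ≡ 165 (mod 533)
9^8 ≡ 165^2 = 27225 ≡ 42 (mod 533)
9^16 ≡ 42^2 = 1764 ≡ 165 (mod 533)
9^32 ≡ 165^2 = 27225 ≡ 42 (mod 533)
9^64 ≡ 42^2 = 1764 ≡ 165 (mod 533)
9^128 ≡ 165^2 = 27225 ≡ 42 (mod 533)
9^256 ≡ 42^2 = 1764 ≡ 165 (mod 533)
9^512 ≡ 165^2 = 27225 ≡ 42 (mod 533)
532 = 512 + 16 + 4 in binary powers of 2.
So 9^532 ≡ 42 · 165 · 165 ≡ 165 (mod 533).
Since 165 ≠ 1, base 9 is a Fermat witness: 533 is composite.

165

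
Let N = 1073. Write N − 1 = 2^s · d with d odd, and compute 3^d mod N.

363

1073 − 1 = 1072 = 2^4 · 67, so d = 67.
3^1 ≡ 3 (mod 1073)
3^2 ≡ 3^2 = 9 ≡ 9 (mod 1073)
3^4 ≡ 9^2 = 81 ≡ 81 (mod 1073)
3^8 ≡ 81^2 = 6561 ≡ 123 (mod 1073)
3^16 ≡ 123^2 = 15129 ≡ 107 (mod 1073)
3^32 ≡ 107^2 = 11449 ≡ 719 (mod 1073)
3^64 ≡ 719^2 = 516961 ≡ 848 (mod 1073)
67 = 64 + 2 + 1 in binary powers of 2.
So 3^67 ≡ 848 · 9 · 3 ≡ 363 (mod 1073).
Squaring chain: 363 → 863 → 107 → 719; never reaches −1, so base 3 is a Miller–Rabin witness that 1073 is composite.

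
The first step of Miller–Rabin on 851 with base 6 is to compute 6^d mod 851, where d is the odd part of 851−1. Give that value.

302

851 − 1 = 850 = 2^1 · 425, so d = 425.
6^1 ≡ 6 (mod 851)
6^2 ≡ 6^2 = 36 ≡ 36 (mod 851)
6^4 ≡ 36^2 = 1296 ≡ 445 (mod 851)
6^8 ≡ 445^2 = 198025 ≡ 593 (mod 851)
6^16 ≡ 593^2 = 351649 ≡ 186 (mod 851)
6^32 ≡ 186^2 = 34596 ≡ 556 (mod 851)
6^64 ≡ 556^2 = 309136 ≡ 223 (mod 851)
6^128 ≡ 223^2 = 49729 ≡ 371 (mod 851)
6^256 ≡ 371^2 = 137641 ≡ 630 (mod 851)
425 = 256 + 128 + 32 + 8 + 1 in binary powers of 2.
So 6^425 ≡ 630 · 371 · 556 · 593 · 6 ≡ 302 (mod 851).
Squaring chain: 302; never reaches −1, so base 6 is a Miller–Rabin witness that 851 is composite.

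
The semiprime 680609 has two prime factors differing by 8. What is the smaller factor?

Since p = q + 8, we have 680609 = q(q + 8), so q² + 8q − 680609 = 0.
Discriminant: 8² + 4·680609 = 64 + 2722436 = 2722500; √2722500 = 1650.
q = (−8 + 1650)/2 = 821, and p = q + 8 = 829.
Check: 821 · 829 = 680609.

821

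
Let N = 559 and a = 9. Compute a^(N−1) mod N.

9^1 ≡ 9 (mod 559)
9^2 ≡ 9^2 = 81 ≡ 81 (mod 559)
9^4 ≡ 81^2 = 6561 ≡ 412 (mod 559)
9^8 ≡ 412^2 = 169744 ≡ 367 (mod 559)
9^16 ≡ 367^2 = 134689 ≡ 529 (mod 559)
9^32 ≡ 529^2 = 279841 ≡ 341 (mod 559)
9^64 ≡ 341^2 = 116281 ≡ 9 (mod 559)
9^128 ≡ 9^2 = 81 ≡ 81 (mod 559)
9^256 ≡ 81^2 = 6561 ≡ 412 (mod 559)
9^512 ≡ 412^2 = 169744 ≡ 367 (mod 559)
558 = 512 + 32 + 8 + 4 + 2 in binary powers of 2.
So 9^558 ≡ 367 · 341 · 367 · 412 · 81 ≡ 274 (mod 559).
Since 274 ≠ 1, base 9 is a Fermat witness: 559 is composite.

274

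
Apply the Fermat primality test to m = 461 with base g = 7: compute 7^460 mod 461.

1

7^1 ≡ 7 (mod 461)
7^2 ≡ 7^2 = 49 ≡ 49 (mod 461)
7^4 ≡ 49^2 = 2401 ≡ 96 (mod 461)
7^8 ≡ 96^2 = 9216 ≡ 457 (mod 461)
7^16 ≡ 457^2 = 208849 ≡ 16 (mod 461)
7^32 ≡ 16^2 = 256 ≡ 256 (mod 461)
7^64 ≡ 256^2 = 65536 ≡ 74 (mod 461)
7^128 ≡ 74^2 = 5476 ≡ 405 (mod 461)
7^256 ≡ 405^2 = 164025 ≡ 370 (mod 461)
460 = 256 + 128 + 64 + 8 + 4 in binary powers of 2.
So 7^460 ≡ 370 · 405 · 74 · 457 · 96 ≡ 1 (mod 461).
Since the result is 1, base 7 gives no evidence that 461 is composite.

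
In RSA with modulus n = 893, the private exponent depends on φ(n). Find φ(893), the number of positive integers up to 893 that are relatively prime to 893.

828

Factor: 893 = 19 · 47.
φ(893) = (19−1) · (47−1) = 18 · 46 = 828.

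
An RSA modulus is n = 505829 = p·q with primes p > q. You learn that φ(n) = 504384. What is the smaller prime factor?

593

φ(n) = (p−1)(q−1) = n − (p+q) + 1, so p + q = 505829 − 504384 + 1 = 1446.
p and q are the roots of t² − 1446t + 505829 = 0.
Discriminant: 1446² − 4·505829 = 2090916 − 2023316 = 67600; √67600 = 260.
q = (1446 − 260)/2 = 593, p = (1446 + 260)/2 = 853.
Check: 593 · 853 = 505829.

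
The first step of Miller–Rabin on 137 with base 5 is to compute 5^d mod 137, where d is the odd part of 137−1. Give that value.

137 − 1 = 136 = 2^3 · 17, so d = 17.
5^1 ≡ 5 (mod 137)
5^2 ≡ 5^2 = 25 ≡ 25 (mod 137)
5^4 ≡ 25^2 = 625 ≡ 77 (mod 137)
5^8 ≡ 77^2 = 5929 ≡ 38 (mod 137)
5^16 ≡ 38^2 = 1444 ≡ 74 (mod 137)
17 = 16 + 1 in binary powers of 2.
So 5^17 ≡ 74 · 5 ≡ 96 (mod 137).
Squaring chain: 96 → 37 → 136; reaches −1, so base 5 does not prove 137 composite.

96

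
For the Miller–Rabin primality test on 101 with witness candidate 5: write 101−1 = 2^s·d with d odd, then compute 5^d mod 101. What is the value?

1

101 − 1 = 100 = 2^2 · 25, so d = 25.
5^1 ≡ 5 (mod 101)
5^2 ≡ 5^2 = 25 ≡ 25 (mod 101)
5^4 ≡ 25^2 = 625 ≡ 19 (mod 101)
5^8 ≡ 19^2 = 361 ≡ 58 (mod 101)
5^16 ≡ 58^2 = 3364 ≡ 31 (mod 101)
25 = 16 + 8 + 1 in binary powers of 2.
So 5^25 ≡ 31 · 58 · 5 ≡ 1 (mod 101).
Since 5^d ≡ 1 (mod 101), base 5 does not prove 101 composite.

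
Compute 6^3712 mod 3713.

6^1 ≡ 6 (mod 3713)
6^2 ≡ 6^2 = 36 ≡ 36 (mod 3713)
6^4 ≡ 36^2 = 1296 ≡ 1296 (mod 3713)
6^8 ≡ 1296^2 = 1679616 ≡ 1340 (mod 3713)
6^16 ≡ 1340^2 = 1795600 ≡ 2221 (mod 3713)
6^32 ≡ 2221^2 = 4932841 ≡ 1977 (mod 3713)
6^64 ≡ 1977^2 = 3908529 ≡ 2453 (mod 3713)
6^128 ≡ 2453^2 = 6017209 ≡ 2149 (mod 3713)
6^256 ≡ 2149^2 = 4618201 ≡ 2942 (mod 3713)
6^512 ≡ 2942^2 = 8655364 ≡ 361 (mod 3713)
6^1024 ≡ 361^2 = 130321 ≡ 366 (mod 3713)
6^2048 ≡ 366^2 = 133956 ≡ 288 (mod 3713)
3712 = 2048 + 1024 + 512 + 128 in binary powers of 2.
So 6^3712 ≡ 288 · 366 · 361 · 2149 ≡ 1225 (mod 3713).
Since 1225 ≠ 1, base 6 is a Fermat witness: 3713 is composite.

1225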